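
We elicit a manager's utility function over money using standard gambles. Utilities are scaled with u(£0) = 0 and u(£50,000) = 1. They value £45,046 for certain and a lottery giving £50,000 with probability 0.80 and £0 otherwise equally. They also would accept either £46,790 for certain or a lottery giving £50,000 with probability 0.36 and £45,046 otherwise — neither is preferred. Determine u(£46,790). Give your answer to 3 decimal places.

The first gamble pins u(£45,046): it must equal 0.80·1 + 0.20·0 = 0.80.
Then u(£46,790) = 0.36·u(£50,000) + 0.64·u(£45,046) = 0.36·1.00 + 0.64·0.80 = 0.8720.

0.872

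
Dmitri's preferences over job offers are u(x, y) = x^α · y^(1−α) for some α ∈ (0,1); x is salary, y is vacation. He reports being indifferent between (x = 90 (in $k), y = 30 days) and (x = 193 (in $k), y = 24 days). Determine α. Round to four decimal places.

Indifference: 90^α · 30^(1−α) = 193^α · 24^(1−α).
Taking logs: α·ln 90 + (1−α)·ln 30 = α·ln 193 + (1−α)·ln 24, i.e. α·-0.7628805 = (1−α)·-0.2231436.
So α/(1−α) = (-0.2231436)/(-0.7628805) = 0.2925014, and α = 0.2925014/1.2925014 ≈ 0.2263.

α ≈ 0.2263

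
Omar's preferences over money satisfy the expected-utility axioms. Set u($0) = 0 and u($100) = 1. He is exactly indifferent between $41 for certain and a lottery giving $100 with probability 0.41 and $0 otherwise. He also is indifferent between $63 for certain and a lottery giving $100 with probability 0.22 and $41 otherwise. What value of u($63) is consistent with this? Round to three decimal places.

0.540

The first gamble pins u($41): it must equal 0.41·1 + 0.59·0 = 0.41.
The second indifference gives u($63) = 0.22·u($100) + 0.78·u($41) = 0.22·1.00 + 0.78·0.41 = 0.5398.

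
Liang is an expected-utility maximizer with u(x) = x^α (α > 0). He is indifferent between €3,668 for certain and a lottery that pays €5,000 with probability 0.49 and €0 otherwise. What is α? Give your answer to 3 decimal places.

α ≈ 2.303

The lottery's expected utility is 0.49·u(5000) + 0.51·u(0) = 0.49·5000^α (since u(0) = 0 for α > 0).
Equating: 3668^α = 0.49·5000^α, i.e. 0.7336^α = 0.49.
α = ln(0.49) / ln(3668/5000) = -0.713350/-0.309791 ≈ 2.303.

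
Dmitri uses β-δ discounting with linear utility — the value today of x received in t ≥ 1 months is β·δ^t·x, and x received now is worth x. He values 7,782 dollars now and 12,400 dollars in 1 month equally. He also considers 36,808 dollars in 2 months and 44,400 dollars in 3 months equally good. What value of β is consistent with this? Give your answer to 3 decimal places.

β ≈ 0.757

From the later pair, β·δ^2·36808 = β·δ^3·44400; dividing through, δ = 36808/44400 = 0.82901.
The first indifference: 7782 = β·δ·12400, so β = 7782/(δ·12400) = 7782/(0.82901·12400) ≈ 0.757.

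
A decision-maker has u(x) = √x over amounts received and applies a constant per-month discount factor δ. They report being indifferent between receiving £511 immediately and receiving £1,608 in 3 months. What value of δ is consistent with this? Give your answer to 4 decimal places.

The payoff in 3 months is discounted by δ^3, so u(511) = δ^3·u(1608) and δ^3 = u(511)/u(1608).
Since u(x) = √x, δ^3 = √(511/1608) = 0.56373.
Taking the cube root: δ = 0.56373^(1/3) ≈ 0.8261.

δ ≈ 0.8261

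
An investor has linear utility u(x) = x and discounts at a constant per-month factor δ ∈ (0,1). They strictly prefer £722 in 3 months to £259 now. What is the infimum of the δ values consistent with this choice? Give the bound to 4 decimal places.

Under u(x) = x this choice says 259 < δ^3·722.
Hence δ^3 > 259/722 = 0.35873, and x ↦ x^(1/3) is increasing on (0,∞).
δ > 0.35873^(1/3) = 0.7105.

δ > 0.7105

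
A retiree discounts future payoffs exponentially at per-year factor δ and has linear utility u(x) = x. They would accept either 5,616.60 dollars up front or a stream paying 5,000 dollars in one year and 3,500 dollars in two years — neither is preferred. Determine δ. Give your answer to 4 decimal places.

Equating present values: 5616.60 = 5000δ + 3500δ².
That is, 3500δ² + 5000δ − 5616.60 = 0, a quadratic in δ.
By the quadratic formula (taking the positive root), δ = (−5000 + √103632400.00) / 7000 ≈ 0.7400.

δ ≈ 0.7400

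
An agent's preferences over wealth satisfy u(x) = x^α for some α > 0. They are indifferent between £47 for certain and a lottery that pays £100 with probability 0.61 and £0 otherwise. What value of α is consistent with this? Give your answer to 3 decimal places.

α ≈ 0.655

Since u(0) = 0, the lottery's EU is 0.61·100^α.
Setting u(47) equal to that: 47^α = 0.61·100^α ⇒ (47/100)^α = 0.61.
Take logs: α = ln 0.61 / ln(47/100) ≈ 0.65468.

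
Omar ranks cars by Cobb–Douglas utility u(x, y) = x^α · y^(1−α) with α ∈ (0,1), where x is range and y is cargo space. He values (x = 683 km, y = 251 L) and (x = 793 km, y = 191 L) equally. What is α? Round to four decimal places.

α ≈ 0.6466

Indifference: 683^α · 251^(1−α) = 793^α · 191^(1−α).
Taking logs: α·ln 683 + (1−α)·ln 251 = α·ln 793 + (1−α)·ln 191, i.e. α·-0.1493284 = (1−α)·-0.2731795.
Thus α·(-0.4225079) = -0.2731795, so α = -0.2731795/-0.4225079 ≈ 0.6466.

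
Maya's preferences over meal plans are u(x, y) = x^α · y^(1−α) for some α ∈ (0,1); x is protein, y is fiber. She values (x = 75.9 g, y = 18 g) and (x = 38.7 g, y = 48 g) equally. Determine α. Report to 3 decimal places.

Indifference: 75.9^α · 18^(1−α) = 38.7^α · 48^(1−α).
Taking logs: α·ln 75.9 + (1−α)·ln 18 = α·ln 38.7 + (1−α)·ln 48, i.e. α·0.673577 = (1−α)·0.980829.
Thus α·(1.654406) = 0.980829, so α = 0.980829/1.654406 ≈ 0.593.

α ≈ 0.593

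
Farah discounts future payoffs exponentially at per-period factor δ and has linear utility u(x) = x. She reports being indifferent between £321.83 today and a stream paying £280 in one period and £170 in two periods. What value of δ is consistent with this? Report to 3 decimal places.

δ ≈ 0.780

Equating present values: 321.83 = 280δ + 170δ².
That is, 170δ² + 280δ − 321.83 = 0, a quadratic in δ.
The positive root is δ = [−280 + √(280² + 4·170·321.83)] / (2·170) = (−280 + 545.201)/340 ≈ 0.780.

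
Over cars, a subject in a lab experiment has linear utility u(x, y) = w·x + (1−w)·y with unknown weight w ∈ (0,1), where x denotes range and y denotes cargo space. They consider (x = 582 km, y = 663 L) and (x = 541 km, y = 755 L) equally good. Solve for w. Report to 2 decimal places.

w = 0.69

u(582,663) = u(541,755) means w·582 + (1−w)·663 = w·541 + (1−w)·755.
Collecting terms: w·41 = (1−w)·92.
So w/(1−w) = 92/41 = 2.2439, giving w = 92/(41+92) = 0.69.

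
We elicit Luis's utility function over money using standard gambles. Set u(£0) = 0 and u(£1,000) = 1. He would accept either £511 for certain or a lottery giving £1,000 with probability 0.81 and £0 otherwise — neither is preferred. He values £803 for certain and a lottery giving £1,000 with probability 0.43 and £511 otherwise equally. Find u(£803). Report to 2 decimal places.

0.89

First, u(£511) = 0.81·u(£1,000) + 0.19·u(£0) = 0.81.
Chaining: u(£803) = 0.43·1.00 + 0.57·0.81 = 0.8917.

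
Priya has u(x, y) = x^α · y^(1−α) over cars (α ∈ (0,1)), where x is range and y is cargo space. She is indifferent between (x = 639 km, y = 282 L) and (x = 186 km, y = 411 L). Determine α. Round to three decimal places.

The Cobb–Douglas utilities coincide, so 639^α·282^(1−α) = 186^α·411^(1−α).
(639/186)^α = (411/282)^(1−α); take logs: α·ln(639/186) = (1−α)·ln(411/282), i.e. α·1.234158 = (1−α)·0.376686.
Thus α·(1.610844) = 0.376686, so α = 0.376686/1.610844 ≈ 0.234.

α ≈ 0.234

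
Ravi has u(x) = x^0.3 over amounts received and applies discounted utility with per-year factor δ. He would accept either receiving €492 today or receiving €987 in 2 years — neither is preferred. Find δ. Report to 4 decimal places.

δ ≈ 0.9008

The payoff in 2 years is discounted by δ^2, so u(492) = δ^2·u(987) and δ^2 = u(492)/u(987).
Since u(x) = x^0.3, δ^2 = (492/987)^0.3 = 0.49848^0.3 = 0.81151.
Hence δ = (0.81151)^(1/2) = 0.900839.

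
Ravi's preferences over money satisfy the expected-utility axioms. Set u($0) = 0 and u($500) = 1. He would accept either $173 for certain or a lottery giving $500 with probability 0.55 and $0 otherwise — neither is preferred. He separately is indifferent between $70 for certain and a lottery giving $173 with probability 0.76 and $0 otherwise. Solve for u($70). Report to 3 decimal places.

0.418

From the first indifference, u($173) = 0.55·u($500) + 0.45·u($0) = 0.55·1 + 0.45·0 = 0.55.
The second indifference gives u($70) = 0.76·u($173) + 0.24·u($0) = 0.76·0.55 + 0.24·0.00 = 0.4180.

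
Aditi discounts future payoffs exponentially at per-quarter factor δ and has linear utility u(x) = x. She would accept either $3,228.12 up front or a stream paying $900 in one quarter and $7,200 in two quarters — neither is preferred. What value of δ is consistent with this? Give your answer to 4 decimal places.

δ ≈ 0.6100

Equating present values: 3228.12 = 900δ + 7200δ².
That is, 7200δ² + 900δ − 3228.12 = 0, a quadratic in δ.
The positive root is δ = [−900 + √(900² + 4·7200·3228.12)] / (2·7200) = (−900 + 9684.000)/14400 ≈ 0.6100.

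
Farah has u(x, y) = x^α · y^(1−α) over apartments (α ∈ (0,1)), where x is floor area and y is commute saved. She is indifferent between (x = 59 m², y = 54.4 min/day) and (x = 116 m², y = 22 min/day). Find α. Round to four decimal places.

α ≈ 0.5725

The Cobb–Douglas utilities coincide, so 59^α·54.4^(1−α) = 116^α·22^(1−α).
Rearrange to (59/116)^α = (22/54.4)^(1−α) and take logs: α·-0.6760527 = (1−α)·-0.9053217.
Thus α·(-1.5813744) = -0.9053217, so α = -0.9053217/-1.5813744 ≈ 0.5725.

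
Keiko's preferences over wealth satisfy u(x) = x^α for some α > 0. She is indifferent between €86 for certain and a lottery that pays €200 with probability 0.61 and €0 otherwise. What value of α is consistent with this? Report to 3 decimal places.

α ≈ 0.586

The lottery's expected utility is 0.61·u(200) + 0.39·u(0) = 0.61·200^α (since u(0) = 0 for α > 0).
Indifference: 86^α = 0.61·200^α, so (86/200)^α = 0.61.
α = ln(0.61) / ln(86/200) = -0.494296/-0.843970 ≈ 0.586.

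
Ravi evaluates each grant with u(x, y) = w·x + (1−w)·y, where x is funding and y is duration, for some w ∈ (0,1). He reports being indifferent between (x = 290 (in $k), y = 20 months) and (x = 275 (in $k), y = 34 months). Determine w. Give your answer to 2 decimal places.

Equating utilities: w·290 + (1−w)·20 = w·275 + (1−w)·34.
w·(290−275) = (1−w)·(34−20), i.e. w·15 = (1−w)·14.
The marginal rate of substitution is 14/15, so w = 14/(15+14) = 0.48.

w = 0.48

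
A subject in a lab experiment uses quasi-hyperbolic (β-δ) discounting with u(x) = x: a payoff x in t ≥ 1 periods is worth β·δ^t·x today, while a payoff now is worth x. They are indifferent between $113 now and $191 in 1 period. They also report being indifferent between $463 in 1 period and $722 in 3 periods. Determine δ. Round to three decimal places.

δ ≈ 0.801

Both payoffs in the second observation are in the future, so β drops out: δ^1·463 = δ^3·722 ⇒ δ^2 = 463/722 = 0.64127, so δ = 0.80080.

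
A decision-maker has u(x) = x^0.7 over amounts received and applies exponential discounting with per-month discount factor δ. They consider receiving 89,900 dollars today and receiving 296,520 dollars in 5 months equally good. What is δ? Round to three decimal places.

δ ≈ 0.846

Indifference means u(89900) = δ^5 · u(296520), so δ^5 = u(89900)/u(296520).
With u(x) = x^0.7: δ^5 = 89900^0.7/296520^0.7 = (89900/296520)^0.7 = 0.43370.
So δ = 0.43370^(1/5) ≈ 0.846.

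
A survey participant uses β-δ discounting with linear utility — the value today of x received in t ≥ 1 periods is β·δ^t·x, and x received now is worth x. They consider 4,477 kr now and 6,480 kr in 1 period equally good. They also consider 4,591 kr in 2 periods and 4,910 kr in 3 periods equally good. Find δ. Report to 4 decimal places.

The second indifference involves only future payoffs, so β cancels: β·δ^2·4591 = β·δ^3·4910, giving δ = 4591/4910 = 0.93503.

δ ≈ 0.9350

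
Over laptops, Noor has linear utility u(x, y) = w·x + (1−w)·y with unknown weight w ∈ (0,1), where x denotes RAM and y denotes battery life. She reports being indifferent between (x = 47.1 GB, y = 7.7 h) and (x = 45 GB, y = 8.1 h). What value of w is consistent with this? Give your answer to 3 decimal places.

Equating utilities: w·47.1 + (1−w)·7.7 = w·45 + (1−w)·8.1.
Rearranging, 2.1·w − 0.4·(1−w) = 0.
So w/(1−w) = 0.4/2.1 = 0.1905, giving w = 0.4/(2.1+0.4) = 0.160.

w = 0.160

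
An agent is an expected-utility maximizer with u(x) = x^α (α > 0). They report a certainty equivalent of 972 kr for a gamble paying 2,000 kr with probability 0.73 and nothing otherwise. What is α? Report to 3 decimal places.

α ≈ 0.436

EU(lottery) = 0.73·2000^α + 0.27·0 = 0.73·2000^α.
Setting u(972) equal to that: 972^α = 0.73·2000^α ⇒ (972/2000)^α = 0.73.
Taking logs: α·ln(972/2000) = ln(0.73), so α = -0.314711 / -0.721547 ≈ 0.436.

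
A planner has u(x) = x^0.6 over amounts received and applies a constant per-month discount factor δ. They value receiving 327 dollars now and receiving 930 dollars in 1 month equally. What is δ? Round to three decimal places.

Equating discounted utilities: u(327) = δ·u(930) ⇒ δ = u(327)/u(930).
With u(x) = x^0.6: δ = 327^0.6/930^0.6 = (327/930)^0.6 = 0.53412.

δ ≈ 0.534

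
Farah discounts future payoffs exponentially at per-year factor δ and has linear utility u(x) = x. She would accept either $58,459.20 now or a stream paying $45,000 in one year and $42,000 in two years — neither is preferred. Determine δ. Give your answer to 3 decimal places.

Present value of the stream is 45000·δ + 42000·δ². Indifference gives 45000δ + 42000δ² = 58459.20.
So 42000δ² + 45000δ − 58459.20 = 0.
By the quadratic formula (taking the positive root), δ = (−45000 + √11846145600.00) / 84000 ≈ 0.760.

δ ≈ 0.760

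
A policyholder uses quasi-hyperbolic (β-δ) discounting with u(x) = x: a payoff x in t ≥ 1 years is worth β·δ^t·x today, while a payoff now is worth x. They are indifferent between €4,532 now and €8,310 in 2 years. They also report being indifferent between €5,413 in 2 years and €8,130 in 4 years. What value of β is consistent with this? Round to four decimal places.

Both payoffs in the second observation are in the future, so β drops out: δ^2·5413 = δ^4·8130 ⇒ δ^2 = 5413/8130 = 0.66581, so δ = 0.81597.
Now use the now-vs-future pair: 4532 = β·δ^2·8310 gives β = 4532/(0.66581·8310) ≈ 0.8191.

β ≈ 0.8191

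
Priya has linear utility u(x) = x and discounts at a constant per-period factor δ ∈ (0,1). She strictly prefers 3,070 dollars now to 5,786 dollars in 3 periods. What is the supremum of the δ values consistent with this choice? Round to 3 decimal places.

The preference means 3070 > δ^3·5786.
Hence δ^3 < 3070/5786 = 0.53059, and x ↦ x^(1/3) is increasing on (0,∞).
δ < 0.53059^(1/3) = 0.810.

δ < 0.810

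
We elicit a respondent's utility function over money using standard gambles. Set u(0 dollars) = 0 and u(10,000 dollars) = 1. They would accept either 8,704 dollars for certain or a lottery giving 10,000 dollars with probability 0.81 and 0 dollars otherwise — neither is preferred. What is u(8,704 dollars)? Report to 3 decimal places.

u(8,704 dollars) equals the lottery's expected utility: 0.81·1 + 0.19·0 = 0.81.

0.810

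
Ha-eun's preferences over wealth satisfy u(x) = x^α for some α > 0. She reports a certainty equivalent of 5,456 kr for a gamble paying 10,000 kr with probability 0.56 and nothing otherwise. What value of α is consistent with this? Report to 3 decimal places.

α ≈ 0.957

The lottery's expected utility is 0.56·u(10000) + 0.44·u(0) = 0.56·10000^α (since u(0) = 0 for α > 0).
Indifference: 5456^α = 0.56·10000^α, so (5456/10000)^α = 0.56.
α = ln(0.56) / ln(5456/10000) = -0.579818/-0.605869 ≈ 0.957.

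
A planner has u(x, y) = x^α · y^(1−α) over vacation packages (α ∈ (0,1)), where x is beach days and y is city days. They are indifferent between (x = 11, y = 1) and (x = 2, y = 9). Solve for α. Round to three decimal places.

The Cobb–Douglas utilities coincide, so 11^α·1^(1−α) = 2^α·9^(1−α).
Rearrange to (11/2)^α = (9/1)^(1−α) and take logs: α·1.704748 = (1−α)·2.197225.
So α/(1−α) = (2.197225)/(1.704748) = 1.288886, and α = 1.288886/2.288886 ≈ 0.563.

α ≈ 0.563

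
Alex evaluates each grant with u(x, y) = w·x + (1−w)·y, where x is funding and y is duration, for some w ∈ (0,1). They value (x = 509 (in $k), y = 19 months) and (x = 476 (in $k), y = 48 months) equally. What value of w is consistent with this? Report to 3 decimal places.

Indifference: w·509 + (1−w)·19 = w·476 + (1−w)·48.
Rearranging, 33·w − 29·(1−w) = 0.
Hence w = 29/(33+29) = 29/62 = 0.468.

w = 0.468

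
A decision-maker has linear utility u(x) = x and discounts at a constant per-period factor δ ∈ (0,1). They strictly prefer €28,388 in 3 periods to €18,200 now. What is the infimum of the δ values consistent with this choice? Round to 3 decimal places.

δ > 0.862

The preference means 18200 < δ^3·28388.
Dividing by 28388: δ^3 > 0.64112. Both sides are positive, so the cube root keeps the direction.
δ > 0.64112^(1/3) = 0.862.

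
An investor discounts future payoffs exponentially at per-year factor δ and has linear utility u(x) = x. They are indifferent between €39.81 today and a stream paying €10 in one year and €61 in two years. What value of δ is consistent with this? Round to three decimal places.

δ ≈ 0.730

The stream is worth 10δ + 61δ² today, so 10δ + 61δ² = 39.81.
Rearranged: 61δ² + 10δ − 39.81 = 0.
δ = (−10 + √(10² + 4·61·39.81)) / (2·61) = (−10 + √9813.64) / 122 ≈ 0.730.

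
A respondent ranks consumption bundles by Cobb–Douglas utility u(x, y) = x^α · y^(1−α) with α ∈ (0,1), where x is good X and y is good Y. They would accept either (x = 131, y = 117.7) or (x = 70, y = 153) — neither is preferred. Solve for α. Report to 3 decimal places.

α ≈ 0.295

Set the two utilities equal: 131^α·117.7^(1−α) = 70^α·153^(1−α).
Taking logs: α·ln 131 + (1−α)·ln 117.7 = α·ln 70 + (1−α)·ln 153, i.e. α·0.626702 = (1−α)·0.262299.
Thus α·(0.889001) = 0.262299, so α = 0.262299/0.889001 ≈ 0.295.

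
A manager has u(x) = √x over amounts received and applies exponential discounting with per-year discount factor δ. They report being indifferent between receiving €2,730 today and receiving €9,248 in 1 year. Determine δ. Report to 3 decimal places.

Indifference means u(2730) = δ · u(9248), so δ = u(2730)/u(9248).
Since u(x) = √x, δ = √(2730/9248) = 0.54332.

δ ≈ 0.543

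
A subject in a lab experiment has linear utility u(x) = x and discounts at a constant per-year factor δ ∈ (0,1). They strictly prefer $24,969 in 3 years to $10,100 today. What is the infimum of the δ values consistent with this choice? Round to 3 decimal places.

δ > 0.740

Comparing present values: 10100 < δ^3·24969.
So δ^3 > 10100/24969 = 0.40450; taking the cube root of both positive sides preserves the inequality.
δ > (10100/24969)^(1/3) ≈ 0.740.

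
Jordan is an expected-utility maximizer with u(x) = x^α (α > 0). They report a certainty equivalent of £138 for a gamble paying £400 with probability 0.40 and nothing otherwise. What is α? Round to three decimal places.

Since u(0) = 0, the lottery's EU is 0.40·400^α.
Indifference: 138^α = 0.40·400^α, so (138/400)^α = 0.40.
α = ln(0.40) / ln(138/400) = -0.916291/-1.064211 ≈ 0.861.

α ≈ 0.861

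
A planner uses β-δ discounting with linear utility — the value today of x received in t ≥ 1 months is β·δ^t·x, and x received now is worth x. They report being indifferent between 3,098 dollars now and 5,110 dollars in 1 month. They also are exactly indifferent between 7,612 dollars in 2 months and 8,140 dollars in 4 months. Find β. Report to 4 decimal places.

From the later pair, β·δ^2·7612 = β·δ^4·8140; dividing through, δ^2 = 7612/8140 = 0.93514, so δ = 0.96702.
Substituting δ into 3098 = β·δ·5110: β = 3098/(4941.492) ≈ 0.6269.

β ≈ 0.6269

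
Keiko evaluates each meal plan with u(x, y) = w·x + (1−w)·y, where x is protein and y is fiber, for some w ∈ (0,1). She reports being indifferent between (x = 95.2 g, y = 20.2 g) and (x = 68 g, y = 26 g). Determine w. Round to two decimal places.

u(95.2,20.2) = u(68,26) means w·95.2 + (1−w)·20.2 = w·68 + (1−w)·26.
Rearranging, 27.2·w − 5.8·(1−w) = 0.
So w/(1−w) = 5.8/27.2 = 0.2132, giving w = 5.8/(27.2+5.8) = 0.18.

w = 0.18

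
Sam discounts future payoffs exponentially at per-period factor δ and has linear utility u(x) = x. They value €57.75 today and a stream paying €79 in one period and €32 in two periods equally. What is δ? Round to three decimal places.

δ ≈ 0.590

Equating present values: 57.75 = 79δ + 32δ².
So 32δ² + 79δ − 57.75 = 0.
δ = (−79 + √(79² + 4·32·57.75)) / (2·32) = (−79 + √13633.00) / 64 ≈ 0.590.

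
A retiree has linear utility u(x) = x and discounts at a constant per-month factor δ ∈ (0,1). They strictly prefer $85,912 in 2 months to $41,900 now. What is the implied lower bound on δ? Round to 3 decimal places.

The preference means 41900 < δ^2·85912.
Dividing by 85912: δ^2 > 0.48771. Both sides are positive, so the square root keeps the direction.
δ > 0.48771^(1/2) = 0.698.

δ > 0.698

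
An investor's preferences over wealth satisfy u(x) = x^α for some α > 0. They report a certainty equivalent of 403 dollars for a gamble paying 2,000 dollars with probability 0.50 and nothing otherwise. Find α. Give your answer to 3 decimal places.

α ≈ 0.433

The lottery's expected utility is 0.50·u(2000) + 0.50·u(0) = 0.50·2000^α (since u(0) = 0 for α > 0).
Setting u(403) equal to that: 403^α = 0.50·2000^α ⇒ (403/2000)^α = 0.50.
α = ln(0.50) / ln(403/2000) = -0.693147/-1.601966 ≈ 0.433.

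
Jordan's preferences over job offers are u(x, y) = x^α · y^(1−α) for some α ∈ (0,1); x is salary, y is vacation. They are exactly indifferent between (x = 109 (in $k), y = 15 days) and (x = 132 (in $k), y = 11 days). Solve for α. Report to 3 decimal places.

The Cobb–Douglas utilities coincide, so 109^α·15^(1−α) = 132^α·11^(1−α).
Rearrange to (109/132)^α = (11/15)^(1−α) and take logs: α·-0.191454 = (1−α)·-0.310155.
Thus α·(-0.501609) = -0.310155, so α = -0.310155/-0.501609 ≈ 0.618.

α ≈ 0.618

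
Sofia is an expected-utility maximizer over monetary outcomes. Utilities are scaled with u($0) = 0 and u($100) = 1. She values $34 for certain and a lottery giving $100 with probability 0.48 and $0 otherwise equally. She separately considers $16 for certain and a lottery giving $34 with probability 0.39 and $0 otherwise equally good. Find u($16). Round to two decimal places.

0.19

From the first indifference, u($34) = 0.48·u($100) + 0.52·u($0) = 0.48·1 + 0.52·0 = 0.48.
Chaining: u($16) = 0.39·0.48 + 0.61·0.00 = 0.1872.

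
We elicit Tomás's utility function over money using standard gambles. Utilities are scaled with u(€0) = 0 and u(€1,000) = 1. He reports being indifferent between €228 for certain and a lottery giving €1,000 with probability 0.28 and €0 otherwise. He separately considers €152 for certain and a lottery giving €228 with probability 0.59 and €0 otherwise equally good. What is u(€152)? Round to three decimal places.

0.165

The first gamble pins u(€228): it must equal 0.28·1 + 0.72·0 = 0.28.
The second indifference gives u(€152) = 0.59·u(€228) + 0.41·u(€0) = 0.59·0.28 + 0.41·0.00 = 0.1652.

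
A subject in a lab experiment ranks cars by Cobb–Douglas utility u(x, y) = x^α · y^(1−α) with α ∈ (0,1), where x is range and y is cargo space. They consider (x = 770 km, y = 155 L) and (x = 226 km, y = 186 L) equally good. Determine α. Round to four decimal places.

Set the two utilities equal: 770^α·155^(1−α) = 226^α·186^(1−α).
(770/226)^α = (186/155)^(1−α); take logs: α·ln(770/226) = (1−α)·ln(186/155), i.e. α·1.2258555 = (1−α)·0.1823216.
So α/(1−α) = (0.1823216)/(1.2258555) = 0.1487301, and α = 0.1487301/1.1487301 ≈ 0.1295.

α ≈ 0.1295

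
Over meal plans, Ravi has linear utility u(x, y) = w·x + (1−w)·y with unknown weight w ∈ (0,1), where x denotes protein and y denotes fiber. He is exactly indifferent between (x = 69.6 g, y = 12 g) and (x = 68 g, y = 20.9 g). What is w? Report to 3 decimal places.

w = 0.848

Indifference: w·69.6 + (1−w)·12 = w·68 + (1−w)·20.9.
Rearranging, 1.6·w − 8.9·(1−w) = 0.
Hence w = 8.9/(1.6+8.9) = 8.9/10.5 = 0.848.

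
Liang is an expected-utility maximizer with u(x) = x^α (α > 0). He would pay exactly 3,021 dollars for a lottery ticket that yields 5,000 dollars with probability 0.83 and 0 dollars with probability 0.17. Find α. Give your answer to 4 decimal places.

α ≈ 0.3698

Since u(0) = 0, the lottery's EU is 0.83·5000^α.
Indifference: 3021^α = 0.83·5000^α, so (3021/5000)^α = 0.83.
α = ln(0.83) / ln(3021/5000) = -0.1863296/-0.5038500 ≈ 0.3698.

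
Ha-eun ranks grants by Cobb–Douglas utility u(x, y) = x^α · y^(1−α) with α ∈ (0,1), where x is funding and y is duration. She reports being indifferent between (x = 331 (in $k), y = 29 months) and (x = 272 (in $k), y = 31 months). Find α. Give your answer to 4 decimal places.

α ≈ 0.2536

Indifference: 331^α · 29^(1−α) = 272^α · 31^(1−α).
(331/272)^α = (31/29)^(1−α); take logs: α·ln(331/272) = (1−α)·ln(31/29), i.e. α·0.1963163 = (1−α)·0.0666914.
So α/(1−α) = (0.0666914)/(0.1963163) = 0.3397140, and α = 0.3397140/1.3397140 ≈ 0.2536.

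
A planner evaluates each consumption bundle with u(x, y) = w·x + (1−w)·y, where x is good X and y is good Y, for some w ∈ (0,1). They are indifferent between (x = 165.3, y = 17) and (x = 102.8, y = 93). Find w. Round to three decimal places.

w = 0.549

Indifference: w·165.3 + (1−w)·17 = w·102.8 + (1−w)·93.
Collecting terms: w·62.5 = (1−w)·76.
So w/(1−w) = 76/62.5 = 1.2160, giving w = 76/(62.5+76) = 0.549.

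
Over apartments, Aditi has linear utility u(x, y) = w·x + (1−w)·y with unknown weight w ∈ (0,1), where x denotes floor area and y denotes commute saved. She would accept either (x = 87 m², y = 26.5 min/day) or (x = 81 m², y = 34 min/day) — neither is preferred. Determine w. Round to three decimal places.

Equating utilities: w·87 + (1−w)·26.5 = w·81 + (1−w)·34.
Collecting terms: w·6 = (1−w)·7.5.
The marginal rate of substitution is 7.5/6, so w = 7.5/(6+7.5) = 0.556.

w = 0.556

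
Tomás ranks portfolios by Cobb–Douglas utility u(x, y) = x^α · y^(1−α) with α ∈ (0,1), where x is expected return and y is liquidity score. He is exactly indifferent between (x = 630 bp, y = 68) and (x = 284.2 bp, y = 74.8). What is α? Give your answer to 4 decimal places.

α ≈ 0.1069

Set the two utilities equal: 630^α·68^(1−α) = 284.2^α·74.8^(1−α).
Taking logs: α·ln 630 + (1−α)·ln 68 = α·ln 284.2 + (1−α)·ln 74.8, i.e. α·0.7960416 = (1−α)·0.0953102.
Thus α·(0.8913518) = 0.0953102, so α = 0.0953102/0.8913518 ≈ 0.1069.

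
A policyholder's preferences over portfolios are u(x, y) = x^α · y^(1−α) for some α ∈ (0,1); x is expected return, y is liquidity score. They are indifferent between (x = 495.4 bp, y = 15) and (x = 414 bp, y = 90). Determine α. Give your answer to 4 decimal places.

α ≈ 0.9089

The Cobb–Douglas utilities coincide, so 495.4^α·15^(1−α) = 414^α·90^(1−α).
Rearrange to (495.4/414)^α = (90/15)^(1−α) and take logs: α·0.1794995 = (1−α)·1.7917595.
With A = 0.1794995 and B = 1.7917595: α·A = (1−α)·B, so α = B/(A+B) = 1.7917595/1.9712590 ≈ 0.9089.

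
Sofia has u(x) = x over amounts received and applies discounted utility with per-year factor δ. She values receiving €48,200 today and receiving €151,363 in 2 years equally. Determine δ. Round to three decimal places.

Equating discounted utilities: u(48200) = δ^2·u(151363) ⇒ δ^2 = u(48200)/u(151363).
With u(x) = x: δ^2 = 48200/151363 = 0.31844.
Hence δ = (0.31844)^(1/2) = 0.56430.

δ ≈ 0.564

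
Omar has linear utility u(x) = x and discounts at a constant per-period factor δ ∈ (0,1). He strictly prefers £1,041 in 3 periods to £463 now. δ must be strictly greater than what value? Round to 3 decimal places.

Comparing present values: 463 < δ^3·1041.
Dividing by 1041: δ^3 > 0.44476. Both sides are positive, so the cube root keeps the direction.
δ > 0.44476^(1/3) = 0.763.

δ > 0.763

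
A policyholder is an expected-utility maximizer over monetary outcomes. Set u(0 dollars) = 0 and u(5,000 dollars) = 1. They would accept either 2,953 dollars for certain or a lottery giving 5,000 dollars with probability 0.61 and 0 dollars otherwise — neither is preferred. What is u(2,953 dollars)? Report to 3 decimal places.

By the standard-gamble method, u(2,953 dollars) is just the indifference probability on the best outcome: 0.61.

0.610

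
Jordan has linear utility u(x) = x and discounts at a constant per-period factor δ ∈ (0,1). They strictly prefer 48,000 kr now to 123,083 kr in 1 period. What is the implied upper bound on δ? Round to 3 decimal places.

Comparing present values: 48000 > δ·123083.
Dividing through by 123083 gives δ < 0.38998.

δ < 0.390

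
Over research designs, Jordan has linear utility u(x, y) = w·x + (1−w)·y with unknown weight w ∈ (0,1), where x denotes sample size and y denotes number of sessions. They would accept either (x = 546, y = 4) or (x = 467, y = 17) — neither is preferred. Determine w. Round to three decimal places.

w = 0.141

Equating utilities: w·546 + (1−w)·4 = w·467 + (1−w)·17.
w·(546−467) = (1−w)·(17−4), i.e. w·79 = (1−w)·13.
The marginal rate of substitution is 13/79, so w = 13/(79+13) = 0.141.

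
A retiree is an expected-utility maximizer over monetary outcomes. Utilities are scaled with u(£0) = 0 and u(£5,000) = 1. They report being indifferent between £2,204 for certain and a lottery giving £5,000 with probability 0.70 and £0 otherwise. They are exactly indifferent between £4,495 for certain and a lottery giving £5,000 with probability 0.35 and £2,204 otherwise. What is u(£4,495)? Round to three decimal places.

0.805

The first gamble pins u(£2,204): it must equal 0.70·1 + 0.30·0 = 0.70.
Chaining: u(£4,495) = 0.35·1.00 + 0.65·0.70 = 0.8050.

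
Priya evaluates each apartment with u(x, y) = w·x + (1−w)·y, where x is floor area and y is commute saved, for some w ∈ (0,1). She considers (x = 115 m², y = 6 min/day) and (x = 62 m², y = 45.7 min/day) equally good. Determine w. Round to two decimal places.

w = 0.43

Indifference: w·115 + (1−w)·6 = w·62 + (1−w)·45.7.
Rearranging, 53·w − 39.7·(1−w) = 0.
The marginal rate of substitution is 39.7/53, so w = 39.7/(53+39.7) = 0.43.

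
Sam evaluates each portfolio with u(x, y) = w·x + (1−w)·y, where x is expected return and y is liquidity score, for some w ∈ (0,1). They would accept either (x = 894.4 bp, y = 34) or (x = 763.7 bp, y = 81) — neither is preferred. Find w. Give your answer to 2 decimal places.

u(894.4,34) = u(763.7,81) means w·894.4 + (1−w)·34 = w·763.7 + (1−w)·81.
Rearranging, 130.7·w − 47·(1−w) = 0.
Hence w = 47/(130.7+47) = 47/177.7 = 0.26.

w = 0.26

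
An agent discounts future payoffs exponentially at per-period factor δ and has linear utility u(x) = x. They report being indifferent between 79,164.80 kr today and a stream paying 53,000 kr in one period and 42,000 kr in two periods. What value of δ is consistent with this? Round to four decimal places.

δ ≈ 0.8800

Equating present values: 79164.80 = 53000δ + 42000δ².
That is, 42000δ² + 53000δ − 79164.80 = 0, a quadratic in δ.
The positive root is δ = [−53000 + √(53000² + 4·42000·79164.80)] / (2·42000) = (−53000 + 126920.000)/84000 ≈ 0.8800.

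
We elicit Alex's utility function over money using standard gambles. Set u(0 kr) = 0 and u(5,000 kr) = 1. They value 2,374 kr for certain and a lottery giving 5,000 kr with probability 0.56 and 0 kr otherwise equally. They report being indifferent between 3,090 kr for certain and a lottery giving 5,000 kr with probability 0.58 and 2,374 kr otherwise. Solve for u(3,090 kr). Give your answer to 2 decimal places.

The first gamble pins u(2,374 kr): it must equal 0.56·1 + 0.44·0 = 0.56.
The second indifference gives u(3,090 kr) = 0.58·u(5,000 kr) + 0.42·u(2,374 kr) = 0.58·1.00 + 0.42·0.56 = 0.8152.

0.82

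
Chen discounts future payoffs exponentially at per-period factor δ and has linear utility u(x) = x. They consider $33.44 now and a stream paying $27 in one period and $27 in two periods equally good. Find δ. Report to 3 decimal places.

δ ≈ 0.720

The stream is worth 27δ + 27δ² today, so 27δ + 27δ² = 33.44.
That is, 27δ² + 27δ − 33.44 = 0, a quadratic in δ.
δ = (−27 + √(27² + 4·27·33.44)) / (2·27) = (−27 + √4340.52) / 54 ≈ 0.720.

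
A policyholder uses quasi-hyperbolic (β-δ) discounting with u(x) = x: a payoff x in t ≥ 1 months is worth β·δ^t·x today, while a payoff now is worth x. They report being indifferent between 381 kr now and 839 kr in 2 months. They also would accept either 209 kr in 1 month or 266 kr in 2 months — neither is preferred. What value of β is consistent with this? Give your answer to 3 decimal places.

β ≈ 0.736

The second indifference involves only future payoffs, so β cancels: β·δ^1·209 = β·δ^2·266, giving δ = 209/266 = 0.78571.
The first indifference: 381 = β·δ^2·839, so β = 381/(δ^2·839) = 381/(0.61735·839) ≈ 0.736.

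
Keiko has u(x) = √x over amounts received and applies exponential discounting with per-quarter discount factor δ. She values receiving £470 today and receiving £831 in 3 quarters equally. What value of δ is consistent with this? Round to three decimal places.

Indifference means u(470) = δ^3 · u(831), so δ^3 = u(470)/u(831).
Since u(x) = √x, δ^3 = √(470/831) = 0.75205.
Taking the cube root: δ = 0.75205^(1/3) ≈ 0.909.

δ ≈ 0.909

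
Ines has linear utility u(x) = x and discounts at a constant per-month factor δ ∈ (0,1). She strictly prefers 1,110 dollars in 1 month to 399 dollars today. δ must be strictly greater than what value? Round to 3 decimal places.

δ > 0.359

Under u(x) = x this choice says 399 < δ·1110.
So δ > 399/1110 = 0.35946.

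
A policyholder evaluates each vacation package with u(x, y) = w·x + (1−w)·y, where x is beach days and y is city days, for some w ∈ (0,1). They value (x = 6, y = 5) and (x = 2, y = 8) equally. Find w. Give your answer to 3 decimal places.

w = 0.429

Indifference: w·6 + (1−w)·5 = w·2 + (1−w)·8.
w·(6−2) = (1−w)·(8−5), i.e. w·4 = (1−w)·3.
So w/(1−w) = 3/4 = 0.7500, giving w = 3/(4+3) = 0.429.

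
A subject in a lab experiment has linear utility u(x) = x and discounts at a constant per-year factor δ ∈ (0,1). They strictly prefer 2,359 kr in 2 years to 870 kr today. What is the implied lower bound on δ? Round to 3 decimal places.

δ > 0.607

The preference means 870 < δ^2·2359.
Dividing by 2359: δ^2 > 0.36880. Both sides are positive, so the square root keeps the direction.
δ > 0.36880^(1/2) = 0.607.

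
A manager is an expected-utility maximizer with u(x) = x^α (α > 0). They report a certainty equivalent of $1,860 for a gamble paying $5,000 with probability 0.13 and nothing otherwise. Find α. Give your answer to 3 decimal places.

The lottery's expected utility is 0.13·u(5000) + 0.87·u(0) = 0.13·5000^α (since u(0) = 0 for α > 0).
Equating: 1860^α = 0.13·5000^α, i.e. 0.3720^α = 0.13.
Taking logs: α·ln(1860/5000) = ln(0.13), so α = -2.040221 / -0.988861 ≈ 2.063.

α ≈ 2.063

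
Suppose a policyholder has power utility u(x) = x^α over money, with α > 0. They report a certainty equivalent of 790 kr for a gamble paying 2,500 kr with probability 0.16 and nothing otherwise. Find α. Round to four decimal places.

α ≈ 1.5908

Since u(0) = 0, the lottery's EU is 0.16·2500^α.
Equating: 790^α = 0.16·2500^α, i.e. 0.3160^α = 0.16.
Taking logs: α·ln(790/2500) = ln(0.16), so α = -1.8325815 / -1.1520131 ≈ 1.5908.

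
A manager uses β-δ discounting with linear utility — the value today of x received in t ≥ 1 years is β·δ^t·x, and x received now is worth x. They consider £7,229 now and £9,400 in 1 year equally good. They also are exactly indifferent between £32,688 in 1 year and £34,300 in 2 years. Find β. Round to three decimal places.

Both payoffs in the second observation are in the future, so β drops out: δ^1·32688 = δ^2·34300 ⇒ δ = 32688/34300 = 0.95300.
Substituting δ into 7229 = β·δ·9400: β = 7229/(8958.227) ≈ 0.807.

β ≈ 0.807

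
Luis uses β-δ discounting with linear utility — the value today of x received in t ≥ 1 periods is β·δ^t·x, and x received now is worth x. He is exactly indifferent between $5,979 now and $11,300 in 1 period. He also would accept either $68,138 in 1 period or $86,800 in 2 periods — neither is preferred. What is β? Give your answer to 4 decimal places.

Both payoffs in the second observation are in the future, so β drops out: δ^1·68138 = δ^2·86800 ⇒ δ = 68138/86800 = 0.78500.
Now use the now-vs-future pair: 5979 = β·δ·11300 gives β = 5979/(0.78500·11300) ≈ 0.6740.

β ≈ 0.6740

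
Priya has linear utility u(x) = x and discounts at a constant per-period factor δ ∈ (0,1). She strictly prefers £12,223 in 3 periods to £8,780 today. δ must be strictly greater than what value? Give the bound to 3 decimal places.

δ > 0.896

The preference means 8780 < δ^3·12223.
So δ^3 > 8780/12223 = 0.71832; taking the cube root of both positive sides preserves the inequality.
δ > 0.71832^(1/3) = 0.896.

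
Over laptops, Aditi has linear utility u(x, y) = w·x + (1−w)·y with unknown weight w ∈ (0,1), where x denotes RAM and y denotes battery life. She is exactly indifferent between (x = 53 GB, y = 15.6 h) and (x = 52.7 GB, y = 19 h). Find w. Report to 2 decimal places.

Indifference: w·53 + (1−w)·15.6 = w·52.7 + (1−w)·19.
Collecting terms: w·0.3 = (1−w)·3.4.
So w/(1−w) = 3.4/0.3 = 11.3333, giving w = 3.4/(0.3+3.4) = 0.92.

w = 0.92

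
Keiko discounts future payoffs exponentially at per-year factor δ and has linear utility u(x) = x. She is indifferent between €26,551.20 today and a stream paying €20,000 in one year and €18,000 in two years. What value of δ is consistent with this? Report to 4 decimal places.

Equating present values: 26551.20 = 20000δ + 18000δ².
So 18000δ² + 20000δ − 26551.20 = 0.
The positive root is δ = [−20000 + √(20000² + 4·18000·26551.20)] / (2·18000) = (−20000 + 48080.000)/36000 ≈ 0.7800.

δ ≈ 0.7800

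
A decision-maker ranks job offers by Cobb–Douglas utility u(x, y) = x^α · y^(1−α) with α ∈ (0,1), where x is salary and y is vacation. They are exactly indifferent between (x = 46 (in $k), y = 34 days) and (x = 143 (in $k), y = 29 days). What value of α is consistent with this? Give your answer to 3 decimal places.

α ≈ 0.123

Indifference: 46^α · 34^(1−α) = 143^α · 29^(1−α).
(46/143)^α = (29/34)^(1−α); take logs: α·ln(46/143) = (1−α)·ln(29/34), i.e. α·-1.134203 = (1−α)·-0.159065.
Thus α·(-1.293268) = -0.159065, so α = -0.159065/-1.293268 ≈ 0.123.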